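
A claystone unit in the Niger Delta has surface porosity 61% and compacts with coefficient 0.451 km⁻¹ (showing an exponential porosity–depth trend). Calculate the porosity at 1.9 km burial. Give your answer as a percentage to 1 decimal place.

25.9%

φ = φ₀·exp(−β·z) = 0.61 × exp(−0.451 × 1.9) = 0.61 × exp(−0.8569)
  = 0.61 × 0.4245 = 0.2589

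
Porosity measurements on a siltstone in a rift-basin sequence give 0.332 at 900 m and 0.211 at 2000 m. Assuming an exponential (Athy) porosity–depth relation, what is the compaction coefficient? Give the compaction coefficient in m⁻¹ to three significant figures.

Working in km (1 km = 1000 m; c in km⁻¹ = c in m⁻¹ × 1000):
Athy: phi(z) = phi₀ e^(−cz) ⇒ phi₁/phi₂ = e^{c(z₂−z₁)} ⇒ c = ln(phi₁/phi₂)/(z₂−z₁)
c = ln(0.332/0.211) / (2 − 0.9) = ln(1.573) / 1.1 = 0.4533 / 1.1 = 0.4121 km⁻¹

0.000412 m⁻¹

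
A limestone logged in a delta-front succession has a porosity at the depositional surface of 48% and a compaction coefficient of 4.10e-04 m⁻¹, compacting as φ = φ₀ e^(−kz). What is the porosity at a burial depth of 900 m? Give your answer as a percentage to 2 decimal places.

33.19%

Working in km (1 km = 1000 m; k in km⁻¹ = k in m⁻¹ × 1000):
φ = φ₀·exp(−k·z) = 0.48 × exp(−0.41 × 0.9) = 0.48 × exp(−0.369)
  = 0.48 × 0.6914 = 0.3319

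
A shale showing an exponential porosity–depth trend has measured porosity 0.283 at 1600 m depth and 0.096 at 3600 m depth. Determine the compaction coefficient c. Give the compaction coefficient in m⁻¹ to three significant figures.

Working in km (1 km = 1000 m; c in km⁻¹ = c in m⁻¹ × 1000):
Athy: n(z) = n₀ e^(−cz) ⇒ n₁/n₂ = e^{c(z₂−z₁)} ⇒ c = ln(n₁/n₂)/(z₂−z₁)
c = ln(0.283/0.096) / (3.6 − 1.6) = ln(2.948) / 2 = 1.0811 / 2 = 0.5405 km⁻¹

0.000541 m⁻¹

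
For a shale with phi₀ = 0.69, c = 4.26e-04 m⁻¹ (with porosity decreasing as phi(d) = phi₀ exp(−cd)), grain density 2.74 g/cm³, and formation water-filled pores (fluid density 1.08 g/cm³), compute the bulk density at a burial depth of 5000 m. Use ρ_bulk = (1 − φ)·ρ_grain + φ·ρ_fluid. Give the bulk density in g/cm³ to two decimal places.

2.60 g/cm³

Working in km (1 km = 1000 m; c in km⁻¹ = c in m⁻¹ × 1000):
Porosity at depth: phi = 0.69·exp(−0.426×5) = 0.69×0.1188 = 0.0820
Bulk density: ρ_b = (1−phi)ρ_g + phi·ρ_f = 0.9180×2.74 + 0.0820×1.08
       = 2.515 + 0.089 = 2.604 g/cm³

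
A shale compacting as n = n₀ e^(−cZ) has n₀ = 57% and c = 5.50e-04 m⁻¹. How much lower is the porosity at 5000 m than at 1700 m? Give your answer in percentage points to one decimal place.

18.7 percentage points

Working in km (1 km = 1000 m; c in km⁻¹ = c in m⁻¹ × 1000):
n(1.7) = 0.57·e^(−0.55×1.7) = 0.2238
n(5) = 0.57·e^(−0.55×5) = 0.0364
Δn = 0.2238 − 0.0364 = 0.1873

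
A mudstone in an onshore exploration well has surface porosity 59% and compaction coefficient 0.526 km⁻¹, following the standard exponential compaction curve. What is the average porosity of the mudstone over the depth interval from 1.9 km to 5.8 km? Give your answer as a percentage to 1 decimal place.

⟨phi⟩ = (1/(d₂−d₁)) ∫ phi₀ e^(−βd) dd = phi₀·(e^(−β·d₁) − e^(−β·d₂)) / (β·(d₂−d₁))
e^(−0.526×1.9) = 0.3681; e^(−0.526×5.8) = 0.0473
⟨phi⟩ = 0.59 × (0.3681 − 0.0473) / (0.526 × 3.9) = 0.59 × 0.1564 = 0.0923

9.2%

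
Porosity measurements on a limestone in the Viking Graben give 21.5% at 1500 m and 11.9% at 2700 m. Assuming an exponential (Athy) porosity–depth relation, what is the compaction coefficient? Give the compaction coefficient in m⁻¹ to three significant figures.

Working in km (1 km = 1000 m; c in km⁻¹ = c in m⁻¹ × 1000):
Athy: phi(d) = phi₀ e^(−cd) ⇒ phi₁/phi₂ = e^{c(d₂−d₁)} ⇒ c = ln(phi₁/phi₂)/(d₂−d₁)
c = ln(0.215/0.119) / (2.7 − 1.5) = ln(1.807) / 1.2 = 0.5915 / 1.2 = 0.4929 km⁻¹

0.000493 m⁻¹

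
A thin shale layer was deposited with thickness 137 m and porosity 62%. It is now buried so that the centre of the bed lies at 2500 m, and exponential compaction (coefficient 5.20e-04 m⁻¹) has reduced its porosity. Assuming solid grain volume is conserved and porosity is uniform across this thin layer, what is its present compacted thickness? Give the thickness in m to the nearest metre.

63 m

Working in km (1 km = 1000 m; k in km⁻¹ = k in m⁻¹ × 1000):
Porosity at 2.5 km: phi = 0.62·exp(−0.52×2.5) = 0.1690
Solid-volume conservation: h(1−phi) = h₀(1−phi₀) ⇒ h = h₀·(1−phi₀)/(1−phi)
h = 0.137 × (1 − 0.62)/(1 − 0.1690) = 0.137 × 0.4573 = 0.0626 km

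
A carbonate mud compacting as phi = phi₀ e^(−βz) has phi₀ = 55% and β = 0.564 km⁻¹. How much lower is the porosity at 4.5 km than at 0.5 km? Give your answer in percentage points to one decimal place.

phi(0.5) = 0.55·e^(−0.564×0.5) = 0.4149
phi(4.5) = 0.55·e^(−0.564×4.5) = 0.0435
Δphi = 0.4149 − 0.0435 = 0.3714

37.1 percentage points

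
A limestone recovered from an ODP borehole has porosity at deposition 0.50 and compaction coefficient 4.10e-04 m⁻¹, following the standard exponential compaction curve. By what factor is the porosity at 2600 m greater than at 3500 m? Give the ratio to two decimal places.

1.45

Working in km (1 km = 1000 m; β in km⁻¹ = β in m⁻¹ × 1000):
n(d₁)/n(d₂) = e^(−β·d₁)/e^(−β·d₂) = e^{β(d₂−d₁)}
= exp(0.41 × 0.9) = exp(0.369) = 1.4463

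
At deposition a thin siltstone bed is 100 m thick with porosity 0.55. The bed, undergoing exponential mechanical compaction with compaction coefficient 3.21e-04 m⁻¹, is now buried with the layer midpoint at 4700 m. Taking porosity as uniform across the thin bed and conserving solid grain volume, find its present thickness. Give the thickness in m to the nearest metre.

51 m

Working in km (1 km = 1000 m; β in km⁻¹ = β in m⁻¹ × 1000):
Porosity at 4.7 km: φ = 0.55·exp(−0.321×4.7) = 0.1217
Solid-volume conservation: h(1−φ) = h₀(1−φ₀) ⇒ h = h₀·(1−φ₀)/(1−φ)
h = 0.1 × (1 − 0.55)/(1 − 0.1217) = 0.1 × 0.5123 = 0.0512 km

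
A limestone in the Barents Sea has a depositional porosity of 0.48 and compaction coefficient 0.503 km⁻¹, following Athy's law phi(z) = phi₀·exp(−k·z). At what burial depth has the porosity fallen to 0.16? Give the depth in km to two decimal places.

Invert Athy's law: z = ln(phi₀/phi) / k
z = ln(0.48/0.16) / 0.503 = ln(3) / 0.503 = 1.0986 / 0.503 = 2.184 km

2.18 km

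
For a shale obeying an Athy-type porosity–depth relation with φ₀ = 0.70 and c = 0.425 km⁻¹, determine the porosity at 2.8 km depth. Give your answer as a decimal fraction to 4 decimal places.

0.2130

φ = φ₀·exp(−c·Z) = 0.7 × exp(−0.425 × 2.8) = 0.7 × exp(−1.19)
  = 0.7 × 0.3042 = 0.2130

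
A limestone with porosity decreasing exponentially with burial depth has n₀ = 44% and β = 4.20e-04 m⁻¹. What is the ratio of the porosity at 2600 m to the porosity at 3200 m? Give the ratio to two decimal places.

Working in km (1 km = 1000 m; β in km⁻¹ = β in m⁻¹ × 1000):
n(Z₁)/n(Z₂) = e^(−β·Z₁)/e^(−β·Z₂) = e^{β(Z₂−Z₁)}
= exp(0.42 × 0.6) = exp(0.252) = 1.2866

1.29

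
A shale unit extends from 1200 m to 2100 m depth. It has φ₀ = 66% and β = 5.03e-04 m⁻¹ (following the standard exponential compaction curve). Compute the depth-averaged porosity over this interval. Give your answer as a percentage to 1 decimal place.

Working in km (1 km = 1000 m; β in km⁻¹ = β in m⁻¹ × 1000):
⟨φ⟩ = (1/(Z₂−Z₁)) ∫ φ₀ e^(−βZ) dZ = φ₀·(e^(−β·Z₁) − e^(−β·Z₂)) / (β·(Z₂−Z₁))
e^(−0.503×1.2) = 0.5468; e^(−0.503×2.1) = 0.3477
⟨φ⟩ = 0.66 × (0.5468 − 0.3477) / (0.503 × 0.9) = 0.66 × 0.4398 = 0.2903

29.0%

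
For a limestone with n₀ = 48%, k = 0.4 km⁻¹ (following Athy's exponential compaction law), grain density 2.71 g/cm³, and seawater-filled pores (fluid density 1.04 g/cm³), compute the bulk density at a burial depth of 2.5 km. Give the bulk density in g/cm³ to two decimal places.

2.42 g/cm³

Porosity at depth: n = 0.48·exp(−0.4×2.5) = 0.48×0.3679 = 0.1766
Bulk density: ρ_b = (1−n)ρ_g + n·ρ_f = 0.8234×2.71 + 0.1766×1.04
       = 2.231 + 0.184 = 2.415 g/cm³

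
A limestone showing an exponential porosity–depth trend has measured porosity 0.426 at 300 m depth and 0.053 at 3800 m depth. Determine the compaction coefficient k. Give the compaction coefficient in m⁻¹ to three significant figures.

Working in km (1 km = 1000 m; k in km⁻¹ = k in m⁻¹ × 1000):
Athy: n(Z) = n₀ e^(−kZ) ⇒ n₁/n₂ = e^{k(Z₂−Z₁)} ⇒ k = ln(n₁/n₂)/(Z₂−Z₁)
k = ln(0.426/0.053) / (3.8 − 0.3) = ln(8.038) / 3.5 = 2.0841 / 3.5 = 0.5955 km⁻¹

0.000595 m⁻¹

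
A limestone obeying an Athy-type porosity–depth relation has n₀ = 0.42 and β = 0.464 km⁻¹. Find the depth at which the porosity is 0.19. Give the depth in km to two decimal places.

Invert Athy's law: Z = ln(n₀/n) / β
Z = ln(0.42/0.19) / 0.464 = ln(2.211) / 0.464 = 0.7932 / 0.464 = 1.710 km

1.71 km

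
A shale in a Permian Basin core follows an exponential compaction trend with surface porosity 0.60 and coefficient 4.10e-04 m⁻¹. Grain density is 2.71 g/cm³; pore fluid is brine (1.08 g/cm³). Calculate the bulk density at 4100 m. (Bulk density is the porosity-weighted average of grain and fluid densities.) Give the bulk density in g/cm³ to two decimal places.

2.53 g/cm³

Working in km (1 km = 1000 m; c in km⁻¹ = c in m⁻¹ × 1000):
Porosity at depth: n = 0.6·exp(−0.41×4.1) = 0.6×0.1862 = 0.1117
Bulk density: ρ_b = (1−n)ρ_g + n·ρ_f = 0.8883×2.71 + 0.1117×1.08
       = 2.407 + 0.121 = 2.528 g/cm³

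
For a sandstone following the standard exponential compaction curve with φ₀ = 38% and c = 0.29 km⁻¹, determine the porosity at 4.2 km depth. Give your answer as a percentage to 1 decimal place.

φ = φ₀·exp(−c·z) = 0.38 × exp(−0.29 × 4.2) = 0.38 × exp(−1.218)
  = 0.38 × 0.2958 = 0.1124

11.2%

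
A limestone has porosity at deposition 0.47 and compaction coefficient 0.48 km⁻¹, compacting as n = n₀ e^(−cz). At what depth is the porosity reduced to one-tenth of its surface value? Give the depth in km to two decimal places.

4.80 km

n/n₀ = 1/10 ⇒ exp(−c·z) = 1/10 ⇒ z = ln(10) / c
z = 2.3026 / 0.48 = 4.797 km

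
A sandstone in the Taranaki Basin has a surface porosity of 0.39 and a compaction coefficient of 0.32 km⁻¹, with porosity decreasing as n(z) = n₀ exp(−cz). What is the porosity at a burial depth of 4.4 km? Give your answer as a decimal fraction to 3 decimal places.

n = n₀·exp(−c·z) = 0.39 × exp(−0.32 × 4.4) = 0.39 × exp(−1.408)
  = 0.39 × 0.2446 = 0.0954

0.095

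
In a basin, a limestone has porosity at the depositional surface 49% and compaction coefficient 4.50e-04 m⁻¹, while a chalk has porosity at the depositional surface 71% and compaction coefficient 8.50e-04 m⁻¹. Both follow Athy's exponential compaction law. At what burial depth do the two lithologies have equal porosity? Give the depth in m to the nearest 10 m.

930 m

Working in km (1 km = 1000 m; k in km⁻¹ = k in m⁻¹ × 1000):
Set φ₀ₐ e^(−kₐd) = φ₀ᵦ e^(−kᵦd) ⇒ ln(φ₀ₐ/φ₀ᵦ) = (kₐ − kᵦ)·d
d = ln(0.49/0.71) / (0.45 − 0.85) = -0.3709 / -0.4 = 0.927 km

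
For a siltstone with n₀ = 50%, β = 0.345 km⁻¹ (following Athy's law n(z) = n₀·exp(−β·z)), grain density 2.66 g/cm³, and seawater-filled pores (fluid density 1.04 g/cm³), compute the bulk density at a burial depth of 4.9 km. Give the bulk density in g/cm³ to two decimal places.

2.51 g/cm³

Porosity at depth: n = 0.5·exp(−0.345×4.9) = 0.5×0.1844 = 0.0922
Bulk density: ρ_b = (1−n)ρ_g + n·ρ_f = 0.9078×2.66 + 0.0922×1.04
       = 2.415 + 0.096 = 2.511 g/cm³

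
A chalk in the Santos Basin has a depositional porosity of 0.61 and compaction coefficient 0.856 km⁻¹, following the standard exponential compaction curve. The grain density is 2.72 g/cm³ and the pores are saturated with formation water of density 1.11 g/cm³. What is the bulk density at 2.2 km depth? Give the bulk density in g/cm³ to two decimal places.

Porosity at depth: n = 0.61·exp(−0.856×2.2) = 0.61×0.1521 = 0.0928
Bulk density: ρ_b = (1−n)ρ_g + n·ρ_f = 0.9072×2.72 + 0.0928×1.11
       = 2.468 + 0.103 = 2.571 g/cm³

2.57 g/cm³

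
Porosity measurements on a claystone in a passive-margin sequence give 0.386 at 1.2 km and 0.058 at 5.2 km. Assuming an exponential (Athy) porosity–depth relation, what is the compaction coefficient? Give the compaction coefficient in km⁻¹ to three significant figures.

Athy: φ(z) = φ₀ e^(−kz) ⇒ φ₁/φ₂ = e^{k(z₂−z₁)} ⇒ k = ln(φ₁/φ₂)/(z₂−z₁)
k = ln(0.386/0.058) / (5.2 − 1.2) = ln(6.655) / 4 = 1.8954 / 4 = 0.4738 km⁻¹

0.474 km⁻¹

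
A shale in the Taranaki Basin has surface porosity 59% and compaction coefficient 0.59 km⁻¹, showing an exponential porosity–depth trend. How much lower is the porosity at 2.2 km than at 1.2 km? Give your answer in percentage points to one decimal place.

φ(1.2) = 0.59·e^(−0.59×1.2) = 0.2907
φ(2.2) = 0.59·e^(−0.59×2.2) = 0.1611
Δφ = 0.2907 − 0.1611 = 0.1295

13.0 percentage points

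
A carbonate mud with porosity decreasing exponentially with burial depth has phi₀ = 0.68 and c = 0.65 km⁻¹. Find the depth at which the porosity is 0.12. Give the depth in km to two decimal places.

Invert Athy's law: Z = ln(phi₀/phi) / c
Z = ln(0.68/0.12) / 0.65 = ln(5.667) / 0.65 = 1.7346 / 0.65 = 2.669 km

2.67 km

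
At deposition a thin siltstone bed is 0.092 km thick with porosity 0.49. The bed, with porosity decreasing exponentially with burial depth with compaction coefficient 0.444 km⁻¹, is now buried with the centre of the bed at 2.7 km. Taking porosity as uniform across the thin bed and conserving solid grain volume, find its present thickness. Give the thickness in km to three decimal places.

Porosity at 2.7 km: φ = 0.49·exp(−0.444×2.7) = 0.1478
Solid-volume conservation: h(1−φ) = h₀(1−φ₀) ⇒ h = h₀·(1−φ₀)/(1−φ)
h = 0.092 × (1 − 0.49)/(1 − 0.1478) = 0.092 × 0.5984 = 0.0551 km

0.055 km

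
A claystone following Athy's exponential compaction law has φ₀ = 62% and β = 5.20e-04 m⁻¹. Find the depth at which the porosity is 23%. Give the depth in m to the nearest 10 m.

Working in km (1 km = 1000 m; β in km⁻¹ = β in m⁻¹ × 1000):
Invert Athy's law: z = ln(φ₀/φ) / β
z = ln(0.62/0.23) / 0.52 = ln(2.696) / 0.52 = 0.9916 / 0.52 = 1.907 km

1910 m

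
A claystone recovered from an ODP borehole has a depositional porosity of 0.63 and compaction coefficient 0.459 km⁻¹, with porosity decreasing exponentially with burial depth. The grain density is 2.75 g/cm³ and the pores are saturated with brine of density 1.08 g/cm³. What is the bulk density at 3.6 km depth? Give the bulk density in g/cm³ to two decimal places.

2.55 g/cm³

Porosity at depth: n = 0.63·exp(−0.459×3.6) = 0.63×0.1916 = 0.1207
Bulk density: ρ_b = (1−n)ρ_g + n·ρ_f = 0.8793×2.75 + 0.1207×1.08
       = 2.418 + 0.130 = 2.548 g/cm³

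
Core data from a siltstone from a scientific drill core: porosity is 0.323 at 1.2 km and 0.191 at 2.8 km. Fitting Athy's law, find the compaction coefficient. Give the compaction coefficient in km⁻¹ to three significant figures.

0.328 km⁻¹

Athy: phi(d) = phi₀ e^(−βd) ⇒ phi₁/phi₂ = e^{β(d₂−d₁)} ⇒ β = ln(phi₁/phi₂)/(d₂−d₁)
β = ln(0.323/0.191) / (2.8 − 1.2) = ln(1.691) / 1.6 = 0.5254 / 1.6 = 0.3284 km⁻¹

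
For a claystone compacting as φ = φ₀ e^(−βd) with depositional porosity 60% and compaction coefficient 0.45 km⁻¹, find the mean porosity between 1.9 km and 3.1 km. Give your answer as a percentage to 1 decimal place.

⟨φ⟩ = (1/(d₂−d₁)) ∫ φ₀ e^(−βd) dd = φ₀·(e^(−β·d₁) − e^(−β·d₂)) / (β·(d₂−d₁))
e^(−0.45×1.9) = 0.4253; e^(−0.45×3.1) = 0.2478
⟨φ⟩ = 0.6 × (0.4253 − 0.2478) / (0.45 × 1.2) = 0.6 × 0.3286 = 0.1972

19.7%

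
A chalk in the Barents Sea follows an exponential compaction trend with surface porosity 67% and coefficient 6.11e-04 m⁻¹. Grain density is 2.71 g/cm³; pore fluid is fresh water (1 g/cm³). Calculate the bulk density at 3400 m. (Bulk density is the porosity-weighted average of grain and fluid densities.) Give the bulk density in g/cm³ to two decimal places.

2.57 g/cm³

Working in km (1 km = 1000 m; β in km⁻¹ = β in m⁻¹ × 1000):
Porosity at depth: φ = 0.67·exp(−0.611×3.4) = 0.67×0.1253 = 0.0839
Bulk density: ρ_b = (1−φ)ρ_g + φ·ρ_f = 0.9161×2.71 + 0.0839×1
       = 2.483 + 0.084 = 2.566 g/cm³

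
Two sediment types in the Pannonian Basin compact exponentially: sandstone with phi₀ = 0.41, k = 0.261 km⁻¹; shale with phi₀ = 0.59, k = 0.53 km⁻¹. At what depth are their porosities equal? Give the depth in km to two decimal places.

Set phi₀ₐ e^(−kₐd) = phi₀ᵦ e^(−kᵦd) ⇒ ln(phi₀ₐ/phi₀ᵦ) = (kₐ − kᵦ)·d
d = ln(0.41/0.59) / (0.261 − 0.53) = -0.3640 / -0.269 = 1.353 km

1.35 km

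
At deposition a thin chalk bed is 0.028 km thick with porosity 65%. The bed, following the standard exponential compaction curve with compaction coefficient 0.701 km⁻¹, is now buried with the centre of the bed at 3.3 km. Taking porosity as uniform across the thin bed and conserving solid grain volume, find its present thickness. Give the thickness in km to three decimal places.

Porosity at 3.3 km: n = 0.65·exp(−0.701×3.3) = 0.0643
Solid-volume conservation: h(1−n) = h₀(1−n₀) ⇒ h = h₀·(1−n₀)/(1−n)
h = 0.028 × (1 − 0.65)/(1 − 0.0643) = 0.028 × 0.3741 = 0.0105 km

0.010 km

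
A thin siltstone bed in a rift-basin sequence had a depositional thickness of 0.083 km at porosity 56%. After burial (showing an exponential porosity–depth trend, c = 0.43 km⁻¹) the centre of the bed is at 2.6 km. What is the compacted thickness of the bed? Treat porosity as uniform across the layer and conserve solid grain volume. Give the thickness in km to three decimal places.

Porosity at 2.6 km: phi = 0.56·exp(−0.43×2.6) = 0.1831
Solid-volume conservation: h(1−phi) = h₀(1−phi₀) ⇒ h = h₀·(1−phi₀)/(1−phi)
h = 0.083 × (1 − 0.56)/(1 − 0.1831) = 0.083 × 0.5386 = 0.0447 km

0.045 km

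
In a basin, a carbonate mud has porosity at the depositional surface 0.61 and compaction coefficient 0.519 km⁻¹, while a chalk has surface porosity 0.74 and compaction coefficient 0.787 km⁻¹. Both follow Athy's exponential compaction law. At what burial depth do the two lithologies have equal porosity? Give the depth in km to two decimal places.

0.72 km

Set phi₀ₐ e^(−kₐZ) = phi₀ᵦ e^(−kᵦZ) ⇒ ln(phi₀ₐ/phi₀ᵦ) = (kₐ − kᵦ)·Z
Z = ln(0.61/0.74) / (0.519 − 0.787) = -0.1932 / -0.268 = 0.721 km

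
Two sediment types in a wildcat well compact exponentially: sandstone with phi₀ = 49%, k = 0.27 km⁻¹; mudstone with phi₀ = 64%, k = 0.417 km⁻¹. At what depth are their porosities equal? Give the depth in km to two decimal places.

Set phi₀ₐ e^(−kₐZ) = phi₀ᵦ e^(−kᵦZ) ⇒ ln(phi₀ₐ/phi₀ᵦ) = (kₐ − kᵦ)·Z
Z = ln(0.49/0.64) / (0.27 − 0.417) = -0.2671 / -0.147 = 1.817 km

1.82 km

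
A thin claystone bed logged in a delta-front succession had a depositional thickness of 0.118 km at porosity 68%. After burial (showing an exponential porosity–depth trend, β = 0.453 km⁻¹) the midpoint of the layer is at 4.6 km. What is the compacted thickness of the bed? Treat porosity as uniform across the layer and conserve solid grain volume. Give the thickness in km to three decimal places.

0.041 km

Porosity at 4.6 km: phi = 0.68·exp(−0.453×4.6) = 0.0846
Solid-volume conservation: h(1−phi) = h₀(1−phi₀) ⇒ h = h₀·(1−phi₀)/(1−phi)
h = 0.118 × (1 − 0.68)/(1 − 0.0846) = 0.118 × 0.3496 = 0.0413 km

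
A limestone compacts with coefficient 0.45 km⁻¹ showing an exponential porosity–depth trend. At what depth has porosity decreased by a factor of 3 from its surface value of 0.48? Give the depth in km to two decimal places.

2.44 km

phi/phi₀ = 1/3 ⇒ exp(−c·d) = 1/3 ⇒ d = ln(3) / c
d = 1.0986 / 0.45 = 2.441 km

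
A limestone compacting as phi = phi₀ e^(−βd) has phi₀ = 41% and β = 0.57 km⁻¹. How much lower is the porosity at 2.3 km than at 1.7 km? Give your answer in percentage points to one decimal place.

4.5 percentage points

phi(1.7) = 0.41·e^(−0.57×1.7) = 0.1556
phi(2.3) = 0.41·e^(−0.57×2.3) = 0.1105
Δphi = 0.1556 − 0.1105 = 0.0451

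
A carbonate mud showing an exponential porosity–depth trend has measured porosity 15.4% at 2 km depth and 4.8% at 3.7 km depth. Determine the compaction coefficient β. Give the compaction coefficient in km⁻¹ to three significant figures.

Athy: phi(z) = phi₀ e^(−βz) ⇒ phi₁/phi₂ = e^{β(z₂−z₁)} ⇒ β = ln(phi₁/phi₂)/(z₂−z₁)
β = ln(0.154/0.048) / (3.7 − 2) = ln(3.208) / 1.7 = 1.1658 / 1.7 = 0.6857 km⁻¹

0.686 km⁻¹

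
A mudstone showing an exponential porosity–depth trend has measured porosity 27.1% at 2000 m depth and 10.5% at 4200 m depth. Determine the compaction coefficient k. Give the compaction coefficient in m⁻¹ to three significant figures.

0.000431 m⁻¹

Working in km (1 km = 1000 m; k in km⁻¹ = k in m⁻¹ × 1000):
Athy: phi(d) = phi₀ e^(−kd) ⇒ phi₁/phi₂ = e^{k(d₂−d₁)} ⇒ k = ln(phi₁/phi₂)/(d₂−d₁)
k = ln(0.271/0.105) / (4.2 − 2) = ln(2.581) / 2.2 = 0.9482 / 2.2 = 0.431 km⁻¹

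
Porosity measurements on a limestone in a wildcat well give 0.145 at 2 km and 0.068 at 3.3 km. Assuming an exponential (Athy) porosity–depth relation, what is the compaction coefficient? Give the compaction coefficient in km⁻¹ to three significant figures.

Athy: φ(z) = φ₀ e^(−βz) ⇒ φ₁/φ₂ = e^{β(z₂−z₁)} ⇒ β = ln(φ₁/φ₂)/(z₂−z₁)
β = ln(0.145/0.068) / (3.3 − 2) = ln(2.132) / 1.3 = 0.7572 / 1.3 = 0.5825 km⁻¹

0.582 km⁻¹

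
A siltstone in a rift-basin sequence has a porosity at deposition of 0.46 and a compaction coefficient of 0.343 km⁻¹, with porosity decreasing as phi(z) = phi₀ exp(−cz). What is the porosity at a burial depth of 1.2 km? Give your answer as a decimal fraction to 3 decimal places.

0.305

phi = phi₀·exp(−c·z) = 0.46 × exp(−0.343 × 1.2) = 0.46 × exp(−0.4116)
  = 0.46 × 0.6626 = 0.3048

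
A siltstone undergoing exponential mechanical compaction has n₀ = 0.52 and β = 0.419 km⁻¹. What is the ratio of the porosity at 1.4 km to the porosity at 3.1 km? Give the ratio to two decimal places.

n(Z₁)/n(Z₂) = e^(−β·Z₁)/e^(−β·Z₂) = e^{β(Z₂−Z₁)}
= exp(0.419 × 1.7) = exp(0.7123) = 2.0387

2.04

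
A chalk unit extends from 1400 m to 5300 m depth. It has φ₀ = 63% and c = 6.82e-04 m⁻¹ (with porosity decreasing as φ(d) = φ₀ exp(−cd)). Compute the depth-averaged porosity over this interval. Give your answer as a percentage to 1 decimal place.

Working in km (1 km = 1000 m; c in km⁻¹ = c in m⁻¹ × 1000):
⟨φ⟩ = (1/(d₂−d₁)) ∫ φ₀ e^(−cd) dd = φ₀·(e^(−c·d₁) − e^(−c·d₂)) / (c·(d₂−d₁))
e^(−0.682×1.4) = 0.3849; e^(−0.682×5.3) = 0.0269
⟨φ⟩ = 0.63 × (0.3849 − 0.0269) / (0.682 × 3.9) = 0.63 × 0.1346 = 0.0848

8.5%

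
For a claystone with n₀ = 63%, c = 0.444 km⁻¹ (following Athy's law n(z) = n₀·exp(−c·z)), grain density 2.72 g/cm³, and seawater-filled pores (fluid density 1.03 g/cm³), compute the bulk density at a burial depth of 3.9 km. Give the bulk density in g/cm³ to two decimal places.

Porosity at depth: n = 0.63·exp(−0.444×3.9) = 0.63×0.1770 = 0.1115
Bulk density: ρ_b = (1−n)ρ_g + n·ρ_f = 0.8885×2.72 + 0.1115×1.03
       = 2.417 + 0.115 = 2.532 g/cm³

2.53 g/cm³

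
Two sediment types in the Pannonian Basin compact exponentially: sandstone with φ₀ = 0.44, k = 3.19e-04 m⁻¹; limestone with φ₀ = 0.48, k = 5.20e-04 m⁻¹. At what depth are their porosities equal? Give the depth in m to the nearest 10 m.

430 m

Working in km (1 km = 1000 m; k in km⁻¹ = k in m⁻¹ × 1000):
Set φ₀ₐ e^(−kₐZ) = φ₀ᵦ e^(−kᵦZ) ⇒ ln(φ₀ₐ/φ₀ᵦ) = (kₐ − kᵦ)·Z
Z = ln(0.44/0.48) / (0.319 − 0.52) = -0.0870 / -0.201 = 0.433 km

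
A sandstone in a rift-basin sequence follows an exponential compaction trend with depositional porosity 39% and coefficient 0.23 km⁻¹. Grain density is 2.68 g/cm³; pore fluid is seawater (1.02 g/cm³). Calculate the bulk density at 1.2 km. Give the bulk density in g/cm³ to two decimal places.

Porosity at depth: n = 0.39·exp(−0.23×1.2) = 0.39×0.7588 = 0.2959
Bulk density: ρ_b = (1−n)ρ_g + n·ρ_f = 0.7041×2.68 + 0.2959×1.02
       = 1.887 + 0.302 = 2.189 g/cm³

2.19 g/cm³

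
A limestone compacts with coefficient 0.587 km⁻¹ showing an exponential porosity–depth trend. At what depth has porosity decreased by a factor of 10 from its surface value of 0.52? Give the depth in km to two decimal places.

3.92 km

phi/phi₀ = 1/10 ⇒ exp(−β·z) = 1/10 ⇒ z = ln(10) / β
z = 2.3026 / 0.587 = 3.923 km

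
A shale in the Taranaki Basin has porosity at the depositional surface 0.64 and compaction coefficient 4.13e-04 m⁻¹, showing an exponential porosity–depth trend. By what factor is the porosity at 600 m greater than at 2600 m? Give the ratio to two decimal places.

Working in km (1 km = 1000 m; c in km⁻¹ = c in m⁻¹ × 1000):
φ(z₁)/φ(z₂) = e^(−c·z₁)/e^(−c·z₂) = e^{c(z₂−z₁)}
= exp(0.413 × 2) = exp(0.826) = 2.2842

2.28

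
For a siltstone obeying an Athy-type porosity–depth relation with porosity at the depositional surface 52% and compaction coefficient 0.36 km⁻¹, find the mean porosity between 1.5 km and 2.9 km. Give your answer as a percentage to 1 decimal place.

⟨φ⟩ = (1/(Z₂−Z₁)) ∫ φ₀ e^(−kZ) dZ = φ₀·(e^(−k·Z₁) − e^(−k·Z₂)) / (k·(Z₂−Z₁))
e^(−0.36×1.5) = 0.5827; e^(−0.36×2.9) = 0.3520
⟨φ⟩ = 0.52 × (0.5827 − 0.3520) / (0.36 × 1.4) = 0.52 × 0.4577 = 0.2380

23.8%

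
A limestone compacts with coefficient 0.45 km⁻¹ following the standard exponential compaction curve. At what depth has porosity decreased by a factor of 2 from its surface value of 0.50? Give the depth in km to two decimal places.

φ/φ₀ = 1/2 ⇒ exp(−k·d) = 1/2 ⇒ d = ln(2) / k
d = 0.6931 / 0.45 = 1.540 km

1.54 km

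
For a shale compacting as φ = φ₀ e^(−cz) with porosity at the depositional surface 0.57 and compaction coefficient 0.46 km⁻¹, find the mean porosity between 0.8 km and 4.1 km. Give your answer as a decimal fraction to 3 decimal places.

0.203

⟨φ⟩ = (1/(z₂−z₁)) ∫ φ₀ e^(−cz) dz = φ₀·(e^(−c·z₁) − e^(−c·z₂)) / (c·(z₂−z₁))
e^(−0.46×0.8) = 0.6921; e^(−0.46×4.1) = 0.1517
⟨φ⟩ = 0.57 × (0.6921 − 0.1517) / (0.46 × 3.3) = 0.57 × 0.3560 = 0.2029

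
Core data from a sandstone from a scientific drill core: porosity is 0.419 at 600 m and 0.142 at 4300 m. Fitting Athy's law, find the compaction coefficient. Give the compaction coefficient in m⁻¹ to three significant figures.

0.000292 m⁻¹

Working in km (1 km = 1000 m; β in km⁻¹ = β in m⁻¹ × 1000):
Athy: n(d) = n₀ e^(−βd) ⇒ n₁/n₂ = e^{β(d₂−d₁)} ⇒ β = ln(n₁/n₂)/(d₂−d₁)
β = ln(0.419/0.142) / (4.3 − 0.6) = ln(2.951) / 3.7 = 1.0820 / 3.7 = 0.2924 km⁻¹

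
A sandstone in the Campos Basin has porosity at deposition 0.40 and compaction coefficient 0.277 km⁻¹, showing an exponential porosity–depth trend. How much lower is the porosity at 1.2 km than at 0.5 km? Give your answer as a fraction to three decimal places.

0.061

phi(0.5) = 0.4·e^(−0.277×0.5) = 0.3483
phi(1.2) = 0.4·e^(−0.277×1.2) = 0.2869
Δphi = 0.3483 − 0.2869 = 0.0614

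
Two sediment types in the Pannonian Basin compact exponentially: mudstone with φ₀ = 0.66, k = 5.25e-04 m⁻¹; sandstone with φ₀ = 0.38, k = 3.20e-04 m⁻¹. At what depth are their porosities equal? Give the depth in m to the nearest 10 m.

Working in km (1 km = 1000 m; k in km⁻¹ = k in m⁻¹ × 1000):
Set φ₀ₐ e^(−kₐd) = φ₀ᵦ e^(−kᵦd) ⇒ ln(φ₀ₐ/φ₀ᵦ) = (kₐ − kᵦ)·d
d = ln(0.66/0.38) / (0.525 − 0.32) = 0.5521 / 0.205 = 2.693 km

2690 m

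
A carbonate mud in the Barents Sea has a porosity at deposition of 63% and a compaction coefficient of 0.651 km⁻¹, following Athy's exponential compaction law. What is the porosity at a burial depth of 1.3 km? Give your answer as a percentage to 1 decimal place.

n = n₀·exp(−c·z) = 0.63 × exp(−0.651 × 1.3) = 0.63 × exp(−0.8463)
  = 0.63 × 0.4290 = 0.2703

27.0%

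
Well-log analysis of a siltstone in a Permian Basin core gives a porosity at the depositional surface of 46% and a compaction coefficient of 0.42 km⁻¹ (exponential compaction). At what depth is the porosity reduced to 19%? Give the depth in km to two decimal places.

Invert Athy's law: d = ln(n₀/n) / c
d = ln(0.46/0.19) / 0.42 = ln(2.421) / 0.42 = 0.8842 / 0.42 = 2.105 km

2.11 km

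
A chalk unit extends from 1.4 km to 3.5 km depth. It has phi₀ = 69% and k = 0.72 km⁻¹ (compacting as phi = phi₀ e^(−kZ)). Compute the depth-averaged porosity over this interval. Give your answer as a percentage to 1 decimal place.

13.0%

⟨phi⟩ = (1/(Z₂−Z₁)) ∫ phi₀ e^(−kZ) dZ = phi₀·(e^(−k·Z₁) − e^(−k·Z₂)) / (k·(Z₂−Z₁))
e^(−0.72×1.4) = 0.3649; e^(−0.72×3.5) = 0.0805
⟨phi⟩ = 0.69 × (0.3649 − 0.0805) / (0.72 × 2.1) = 0.69 × 0.1882 = 0.1298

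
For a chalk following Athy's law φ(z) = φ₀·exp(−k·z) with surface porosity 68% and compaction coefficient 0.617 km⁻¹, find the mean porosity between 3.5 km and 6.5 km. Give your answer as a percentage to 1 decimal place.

⟨φ⟩ = (1/(z₂−z₁)) ∫ φ₀ e^(−kz) dz = φ₀·(e^(−k·z₁) − e^(−k·z₂)) / (k·(z₂−z₁))
e^(−0.617×3.5) = 0.1154; e^(−0.617×6.5) = 0.0181
⟨φ⟩ = 0.68 × (0.1154 − 0.0181) / (0.617 × 3) = 0.68 × 0.0525 = 0.0357

3.6%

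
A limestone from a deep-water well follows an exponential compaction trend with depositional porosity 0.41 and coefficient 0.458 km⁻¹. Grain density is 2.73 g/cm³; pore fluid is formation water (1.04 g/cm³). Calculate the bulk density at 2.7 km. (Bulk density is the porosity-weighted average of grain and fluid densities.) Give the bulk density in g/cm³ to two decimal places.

Porosity at depth: φ = 0.41·exp(−0.458×2.7) = 0.41×0.2904 = 0.1191
Bulk density: ρ_b = (1−φ)ρ_g + φ·ρ_f = 0.8809×2.73 + 0.1191×1.04
       = 2.405 + 0.124 = 2.529 g/cm³

2.53 g/cm³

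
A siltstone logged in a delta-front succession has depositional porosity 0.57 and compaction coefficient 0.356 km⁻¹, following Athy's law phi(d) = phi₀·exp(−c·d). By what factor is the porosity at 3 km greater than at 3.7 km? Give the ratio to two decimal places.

phi(d₁)/phi(d₂) = e^(−c·d₁)/e^(−c·d₂) = e^{c(d₂−d₁)}
= exp(0.356 × 0.7) = exp(0.2492) = 1.2830

1.28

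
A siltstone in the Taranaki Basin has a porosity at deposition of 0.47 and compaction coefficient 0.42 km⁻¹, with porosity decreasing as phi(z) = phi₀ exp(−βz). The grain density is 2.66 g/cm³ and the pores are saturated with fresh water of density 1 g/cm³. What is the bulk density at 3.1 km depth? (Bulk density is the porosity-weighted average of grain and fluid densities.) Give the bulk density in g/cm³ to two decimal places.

Porosity at depth: phi = 0.47·exp(−0.42×3.1) = 0.47×0.2720 = 0.1278
Bulk density: ρ_b = (1−phi)ρ_g + phi·ρ_f = 0.8722×2.66 + 0.1278×1
       = 2.320 + 0.128 = 2.448 g/cm³

2.45 g/cm³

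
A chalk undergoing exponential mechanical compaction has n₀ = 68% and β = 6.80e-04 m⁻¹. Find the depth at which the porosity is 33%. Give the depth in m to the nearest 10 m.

Working in km (1 km = 1000 m; β in km⁻¹ = β in m⁻¹ × 1000):
Invert Athy's law: d = ln(n₀/n) / β
d = ln(0.68/0.33) / 0.68 = ln(2.061) / 0.68 = 0.7230 / 0.68 = 1.063 km

1060 m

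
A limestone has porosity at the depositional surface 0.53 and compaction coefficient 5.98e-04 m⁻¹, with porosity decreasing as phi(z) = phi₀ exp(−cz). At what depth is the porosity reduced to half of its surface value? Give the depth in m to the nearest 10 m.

1160 m

Working in km (1 km = 1000 m; c in km⁻¹ = c in m⁻¹ × 1000):
phi/phi₀ = 1/2 ⇒ exp(−c·z) = 1/2 ⇒ z = ln(2) / c
z = 0.6931 / 0.598 = 1.159 km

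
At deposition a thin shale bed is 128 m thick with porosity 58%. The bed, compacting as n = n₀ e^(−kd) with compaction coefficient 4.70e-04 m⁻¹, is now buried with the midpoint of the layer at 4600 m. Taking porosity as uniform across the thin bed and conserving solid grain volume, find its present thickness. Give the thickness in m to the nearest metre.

58 m

Working in km (1 km = 1000 m; k in km⁻¹ = k in m⁻¹ × 1000):
Porosity at 4.6 km: n = 0.58·exp(−0.47×4.6) = 0.0668
Solid-volume conservation: h(1−n) = h₀(1−n₀) ⇒ h = h₀·(1−n₀)/(1−n)
h = 0.128 × (1 − 0.58)/(1 − 0.0668) = 0.128 × 0.4500 = 0.0576 km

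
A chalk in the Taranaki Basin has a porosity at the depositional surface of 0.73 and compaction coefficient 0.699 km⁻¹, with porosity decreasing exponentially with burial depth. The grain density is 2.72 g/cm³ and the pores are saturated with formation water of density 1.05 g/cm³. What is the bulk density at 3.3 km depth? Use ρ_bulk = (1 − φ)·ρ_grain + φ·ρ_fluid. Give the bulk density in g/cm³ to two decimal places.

Porosity at depth: φ = 0.73·exp(−0.699×3.3) = 0.73×0.0996 = 0.0727
Bulk density: ρ_b = (1−φ)ρ_g + φ·ρ_f = 0.9273×2.72 + 0.0727×1.05
       = 2.522 + 0.076 = 2.599 g/cm³

2.60 g/cm³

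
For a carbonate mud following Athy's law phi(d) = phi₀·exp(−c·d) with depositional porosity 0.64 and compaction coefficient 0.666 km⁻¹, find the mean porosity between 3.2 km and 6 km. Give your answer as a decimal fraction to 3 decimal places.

⟨phi⟩ = (1/(d₂−d₁)) ∫ phi₀ e^(−cd) dd = phi₀·(e^(−c·d₁) − e^(−c·d₂)) / (c·(d₂−d₁))
e^(−0.666×3.2) = 0.1187; e^(−0.666×6) = 0.0184
⟨phi⟩ = 0.64 × (0.1187 − 0.0184) / (0.666 × 2.8) = 0.64 × 0.0538 = 0.0344

0.034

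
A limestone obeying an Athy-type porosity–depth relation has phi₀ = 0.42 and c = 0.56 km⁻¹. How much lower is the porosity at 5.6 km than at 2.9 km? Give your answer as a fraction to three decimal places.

0.065

phi(2.9) = 0.42·e^(−0.56×2.9) = 0.0828
phi(5.6) = 0.42·e^(−0.56×5.6) = 0.0183
Δphi = 0.0828 − 0.0183 = 0.0645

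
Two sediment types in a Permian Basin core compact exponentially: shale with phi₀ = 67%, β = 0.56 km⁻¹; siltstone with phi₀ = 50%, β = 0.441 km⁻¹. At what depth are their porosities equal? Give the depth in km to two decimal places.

Set phi₀ₐ e^(−βₐZ) = phi₀ᵦ e^(−βᵦZ) ⇒ ln(phi₀ₐ/phi₀ᵦ) = (βₐ − βᵦ)·Z
Z = ln(0.67/0.5) / (0.56 − 0.441) = 0.2927 / 0.119 = 2.459 km

2.46 km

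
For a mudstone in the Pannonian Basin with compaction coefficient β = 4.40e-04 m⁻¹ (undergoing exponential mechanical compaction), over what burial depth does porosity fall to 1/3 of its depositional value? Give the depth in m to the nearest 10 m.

2500 m

Working in km (1 km = 1000 m; β in km⁻¹ = β in m⁻¹ × 1000):
phi/phi₀ = 1/3 ⇒ exp(−β·d) = 1/3 ⇒ d = ln(3) / β
d = 1.0986 / 0.44 = 2.497 km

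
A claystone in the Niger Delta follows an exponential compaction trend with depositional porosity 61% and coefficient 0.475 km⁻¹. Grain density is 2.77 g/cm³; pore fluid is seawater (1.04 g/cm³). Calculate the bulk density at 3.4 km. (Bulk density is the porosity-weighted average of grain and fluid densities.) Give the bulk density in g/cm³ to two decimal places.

Porosity at depth: phi = 0.61·exp(−0.475×3.4) = 0.61×0.1989 = 0.1213
Bulk density: ρ_b = (1−phi)ρ_g + phi·ρ_f = 0.8787×2.77 + 0.1213×1.04
       = 2.434 + 0.126 = 2.560 g/cm³

2.56 g/cm³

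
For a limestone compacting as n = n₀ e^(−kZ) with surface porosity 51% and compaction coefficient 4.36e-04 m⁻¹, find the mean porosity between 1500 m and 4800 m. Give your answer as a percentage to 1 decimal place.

14.1%

Working in km (1 km = 1000 m; k in km⁻¹ = k in m⁻¹ × 1000):
⟨n⟩ = (1/(Z₂−Z₁)) ∫ n₀ e^(−kZ) dZ = n₀·(e^(−k·Z₁) − e^(−k·Z₂)) / (k·(Z₂−Z₁))
e^(−0.436×1.5) = 0.5200; e^(−0.436×4.8) = 0.1233
⟨n⟩ = 0.51 × (0.5200 − 0.1233) / (0.436 × 3.3) = 0.51 × 0.2757 = 0.1406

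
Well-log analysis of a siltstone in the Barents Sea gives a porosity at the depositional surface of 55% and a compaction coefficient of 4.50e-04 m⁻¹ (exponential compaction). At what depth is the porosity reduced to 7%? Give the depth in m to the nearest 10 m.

4580 m

Working in km (1 km = 1000 m; c in km⁻¹ = c in m⁻¹ × 1000):
Invert Athy's law: d = ln(φ₀/φ) / c
d = ln(0.55/0.07) / 0.45 = ln(7.857) / 0.45 = 2.0614 / 0.45 = 4.581 km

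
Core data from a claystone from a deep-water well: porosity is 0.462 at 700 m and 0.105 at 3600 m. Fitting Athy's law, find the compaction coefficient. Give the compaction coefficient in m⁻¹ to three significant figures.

Working in km (1 km = 1000 m; c in km⁻¹ = c in m⁻¹ × 1000):
Athy: phi(z) = phi₀ e^(−cz) ⇒ phi₁/phi₂ = e^{c(z₂−z₁)} ⇒ c = ln(phi₁/phi₂)/(z₂−z₁)
c = ln(0.462/0.105) / (3.6 − 0.7) = ln(4.4) / 2.9 = 1.4816 / 2.9 = 0.5109 km⁻¹

0.000511 m⁻¹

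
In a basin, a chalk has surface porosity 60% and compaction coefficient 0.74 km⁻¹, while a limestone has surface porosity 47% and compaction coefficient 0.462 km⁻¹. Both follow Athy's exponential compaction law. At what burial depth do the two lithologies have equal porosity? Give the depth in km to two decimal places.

Set n₀ₐ e^(−cₐz) = n₀ᵦ e^(−cᵦz) ⇒ ln(n₀ₐ/n₀ᵦ) = (cₐ − cᵦ)·z
z = ln(0.6/0.47) / (0.74 − 0.462) = 0.2442 / 0.278 = 0.878 km

0.88 km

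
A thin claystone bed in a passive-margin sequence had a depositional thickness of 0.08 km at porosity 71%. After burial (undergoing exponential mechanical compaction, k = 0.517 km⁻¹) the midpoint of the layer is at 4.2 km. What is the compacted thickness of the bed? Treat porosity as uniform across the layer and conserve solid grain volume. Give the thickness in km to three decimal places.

0.025 km

Porosity at 4.2 km: phi = 0.71·exp(−0.517×4.2) = 0.0810
Solid-volume conservation: h(1−phi) = h₀(1−phi₀) ⇒ h = h₀·(1−phi₀)/(1−phi)
h = 0.08 × (1 − 0.71)/(1 − 0.0810) = 0.08 × 0.3155 = 0.0252 km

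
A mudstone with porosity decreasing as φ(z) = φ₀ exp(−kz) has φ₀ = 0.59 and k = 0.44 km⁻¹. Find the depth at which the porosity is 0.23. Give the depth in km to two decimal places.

Invert Athy's law: z = ln(φ₀/φ) / k
z = ln(0.59/0.23) / 0.44 = ln(2.565) / 0.44 = 0.9420 / 0.44 = 2.141 km

2.14 km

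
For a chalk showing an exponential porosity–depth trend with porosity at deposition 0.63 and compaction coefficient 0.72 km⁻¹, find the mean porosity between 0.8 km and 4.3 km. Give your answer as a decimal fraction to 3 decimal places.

0.129

⟨φ⟩ = (1/(d₂−d₁)) ∫ φ₀ e^(−kd) dd = φ₀·(e^(−k·d₁) − e^(−k·d₂)) / (k·(d₂−d₁))
e^(−0.72×0.8) = 0.5621; e^(−0.72×4.3) = 0.0452
⟨φ⟩ = 0.63 × (0.5621 − 0.0452) / (0.72 × 3.5) = 0.63 × 0.2051 = 0.1292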